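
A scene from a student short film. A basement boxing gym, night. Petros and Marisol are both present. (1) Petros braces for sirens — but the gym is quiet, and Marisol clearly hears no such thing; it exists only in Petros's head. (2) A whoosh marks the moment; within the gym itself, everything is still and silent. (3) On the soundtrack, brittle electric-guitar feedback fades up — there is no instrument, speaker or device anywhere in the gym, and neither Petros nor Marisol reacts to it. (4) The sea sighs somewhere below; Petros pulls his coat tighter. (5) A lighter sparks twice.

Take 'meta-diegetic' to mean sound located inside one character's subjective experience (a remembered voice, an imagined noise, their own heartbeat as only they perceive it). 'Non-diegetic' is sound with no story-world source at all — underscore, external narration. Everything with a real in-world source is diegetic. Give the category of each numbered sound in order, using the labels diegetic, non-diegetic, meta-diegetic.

(1) Petros alone 'hears' it — an imagined sound, not present in the space → meta-diegetic.
(2) is non-diegetic: an editorial stinger — it belongs to the cut, not the story world.
Sound (3): score with no on-screen or off-screen source; it exists for the audience alone, so non-diegetic.
(4) is diegetic: ambient/room sound belonging to the story's physical space.
Sound (5): an in-world source (a lighter); characters could hear it, so diegetic.

meta-diegetic, non-diegetic, non-diegetic, diegetic, diegetic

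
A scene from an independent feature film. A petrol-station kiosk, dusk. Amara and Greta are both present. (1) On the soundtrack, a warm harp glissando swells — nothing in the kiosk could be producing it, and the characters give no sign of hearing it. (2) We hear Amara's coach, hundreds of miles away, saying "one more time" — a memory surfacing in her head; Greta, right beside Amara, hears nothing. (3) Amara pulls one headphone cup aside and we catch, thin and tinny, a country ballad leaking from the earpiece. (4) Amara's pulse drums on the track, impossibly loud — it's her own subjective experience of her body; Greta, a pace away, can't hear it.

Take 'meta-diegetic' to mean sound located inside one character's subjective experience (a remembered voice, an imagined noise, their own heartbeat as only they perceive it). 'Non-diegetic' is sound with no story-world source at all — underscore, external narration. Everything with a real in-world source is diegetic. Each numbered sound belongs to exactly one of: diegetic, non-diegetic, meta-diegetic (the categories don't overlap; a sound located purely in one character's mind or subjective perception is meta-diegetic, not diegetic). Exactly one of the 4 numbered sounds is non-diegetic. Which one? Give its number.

1

Sound (1): score with no on-screen or off-screen source; it exists for the audience alone, so non-diegetic.
(2) is meta-diegetic: a remembered line, private to Amara — not present in the room, not audible to Greta.
Sound (3): the headphones are an on-screen source, so diegetic.
(4) point-of-audition from inside Amara's body; not a sound in the room → meta-diegetic.
Only (1) is non-diegetic.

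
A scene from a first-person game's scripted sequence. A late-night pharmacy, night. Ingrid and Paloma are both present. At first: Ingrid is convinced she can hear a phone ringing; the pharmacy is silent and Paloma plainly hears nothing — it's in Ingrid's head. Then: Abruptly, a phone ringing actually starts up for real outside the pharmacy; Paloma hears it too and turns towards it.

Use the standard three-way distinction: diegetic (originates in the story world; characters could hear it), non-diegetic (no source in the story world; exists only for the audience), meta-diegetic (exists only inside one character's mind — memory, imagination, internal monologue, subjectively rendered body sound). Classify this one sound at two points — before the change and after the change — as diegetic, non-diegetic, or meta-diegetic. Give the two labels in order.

meta-diegetic, diegetic

Before the change: only Ingrid 'hears' it — imagined, in her mind → meta-diegetic.
After the change: now there's a real external source and Paloma hears it too — in the story world → diegetic.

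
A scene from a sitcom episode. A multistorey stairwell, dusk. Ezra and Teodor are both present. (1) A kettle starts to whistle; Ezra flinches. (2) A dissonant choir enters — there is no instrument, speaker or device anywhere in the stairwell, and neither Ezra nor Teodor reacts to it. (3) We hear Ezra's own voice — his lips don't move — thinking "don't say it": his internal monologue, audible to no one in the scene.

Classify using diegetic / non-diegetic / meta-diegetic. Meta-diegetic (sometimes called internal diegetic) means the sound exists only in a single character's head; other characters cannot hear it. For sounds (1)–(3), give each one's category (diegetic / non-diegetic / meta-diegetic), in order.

(1) the sound comes from a kettle physically present in the location → diegetic.
(2) is non-diegetic: score with no on-screen or off-screen source; it exists for the audience alone.
(3) is meta-diegetic: internal monologue — inside Ezra's mind, not spoken into the scene.

diegetic, non-diegetic, meta-diegetic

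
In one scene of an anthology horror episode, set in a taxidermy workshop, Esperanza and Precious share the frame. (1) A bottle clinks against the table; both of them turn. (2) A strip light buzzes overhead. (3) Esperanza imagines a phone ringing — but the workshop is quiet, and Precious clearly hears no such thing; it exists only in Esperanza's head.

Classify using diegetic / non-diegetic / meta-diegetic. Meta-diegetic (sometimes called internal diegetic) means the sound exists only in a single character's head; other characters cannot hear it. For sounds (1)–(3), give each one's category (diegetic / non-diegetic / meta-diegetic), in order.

(1) an in-world source (a bottle); characters could hear it → diegetic.
(2) is diegetic: it's the actual ambient sound of the location.
Sound (3): subjective to Esperanza: the workshop is silent and Precious hears nothing, so meta-diegetic.

diegetic, diegetic, meta-diegetic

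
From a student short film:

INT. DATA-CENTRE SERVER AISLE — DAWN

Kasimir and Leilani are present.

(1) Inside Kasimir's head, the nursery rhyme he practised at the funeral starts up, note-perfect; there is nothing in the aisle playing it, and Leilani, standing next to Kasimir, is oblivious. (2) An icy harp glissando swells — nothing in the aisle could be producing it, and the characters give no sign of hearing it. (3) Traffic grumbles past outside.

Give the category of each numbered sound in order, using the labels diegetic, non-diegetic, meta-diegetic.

(1) the music is a memory playing inside Kasimir's mind alone; no real-world source, Leilani can't hear it → meta-diegetic.
Sound (2): nothing in the aisle produces it and the characters don't hear it — pure soundtrack, so non-diegetic.
Sound (3): traffic is part of the location's real environment, so diegetic.

meta-diegetic, non-diegetic, diegetic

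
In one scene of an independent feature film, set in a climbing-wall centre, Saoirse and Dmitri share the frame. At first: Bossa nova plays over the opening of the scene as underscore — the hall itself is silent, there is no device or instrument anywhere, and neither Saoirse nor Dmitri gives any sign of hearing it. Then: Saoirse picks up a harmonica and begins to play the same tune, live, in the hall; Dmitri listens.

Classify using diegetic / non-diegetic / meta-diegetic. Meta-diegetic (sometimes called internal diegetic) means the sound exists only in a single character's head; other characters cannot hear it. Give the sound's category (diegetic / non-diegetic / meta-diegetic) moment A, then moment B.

non-diegetic, diegetic

Moment A: no in-world source exists and no character can hear it — underscore → non-diegetic.
Moment B: a harmonica is now a real source in the story world and the characters hear it → diegetic.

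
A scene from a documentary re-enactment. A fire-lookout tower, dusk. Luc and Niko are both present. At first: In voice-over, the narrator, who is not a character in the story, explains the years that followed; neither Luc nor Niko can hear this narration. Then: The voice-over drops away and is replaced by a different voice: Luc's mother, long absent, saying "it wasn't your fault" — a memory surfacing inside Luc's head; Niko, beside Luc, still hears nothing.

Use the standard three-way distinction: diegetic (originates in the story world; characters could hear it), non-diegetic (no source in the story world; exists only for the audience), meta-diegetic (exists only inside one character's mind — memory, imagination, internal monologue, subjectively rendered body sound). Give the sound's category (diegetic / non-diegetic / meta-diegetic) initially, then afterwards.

Initially: the external narrator addresses only the audience — outside the story world → non-diegetic.
Afterwards: the replacement voice is a memory inside Luc's mind specifically → meta-diegetic.

non-diegetic, meta-diegetic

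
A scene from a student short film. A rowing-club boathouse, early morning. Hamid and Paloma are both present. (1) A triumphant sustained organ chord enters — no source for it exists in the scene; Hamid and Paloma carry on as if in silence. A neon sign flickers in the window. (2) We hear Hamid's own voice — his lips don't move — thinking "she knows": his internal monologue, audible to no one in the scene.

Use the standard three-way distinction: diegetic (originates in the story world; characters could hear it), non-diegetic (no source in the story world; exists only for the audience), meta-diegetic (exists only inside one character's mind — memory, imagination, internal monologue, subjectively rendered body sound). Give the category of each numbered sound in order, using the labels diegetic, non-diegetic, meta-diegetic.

Sound (1): score with no on-screen or off-screen source; it exists for the audience alone, so non-diegetic.
(2) Hamid's thought-voice: a private mental sound no other character can hear → meta-diegetic.

non-diegetic, meta-diegetic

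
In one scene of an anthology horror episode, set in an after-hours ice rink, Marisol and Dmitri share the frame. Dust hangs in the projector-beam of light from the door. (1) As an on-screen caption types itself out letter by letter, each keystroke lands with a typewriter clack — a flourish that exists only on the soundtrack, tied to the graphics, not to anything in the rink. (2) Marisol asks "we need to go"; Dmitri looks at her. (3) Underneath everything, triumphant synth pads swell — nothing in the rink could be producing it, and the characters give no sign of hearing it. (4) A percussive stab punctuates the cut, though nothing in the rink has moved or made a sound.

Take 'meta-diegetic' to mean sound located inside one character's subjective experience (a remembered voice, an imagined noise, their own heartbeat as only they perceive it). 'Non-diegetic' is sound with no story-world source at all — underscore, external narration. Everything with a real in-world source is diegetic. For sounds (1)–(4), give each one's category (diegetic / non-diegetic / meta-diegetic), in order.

Sound (1): sound married to a title/caption — outside the diegesis by definition, so non-diegetic.
Sound (2): on-screen dialogue — Marisol speaks and Dmitri is there to hear, so diegetic.
(3) is non-diegetic: nothing in the rink produces it and the characters don't hear it — pure soundtrack.
(4) it's a sound-design accent with no in-world source; no one in the scene can hear it → non-diegetic.

non-diegetic, diegetic, non-diegetic, non-diegetic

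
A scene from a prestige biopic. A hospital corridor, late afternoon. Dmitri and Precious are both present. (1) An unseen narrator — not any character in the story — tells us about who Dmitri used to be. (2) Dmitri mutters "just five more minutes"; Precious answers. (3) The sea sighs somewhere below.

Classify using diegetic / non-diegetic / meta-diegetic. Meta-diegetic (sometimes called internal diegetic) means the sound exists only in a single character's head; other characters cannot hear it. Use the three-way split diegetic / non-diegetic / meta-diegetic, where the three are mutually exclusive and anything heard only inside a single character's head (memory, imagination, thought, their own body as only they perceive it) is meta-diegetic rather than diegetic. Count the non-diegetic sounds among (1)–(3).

(1) is non-diegetic: the narrator exists outside the story world, addressing only the audience.
(2) is diegetic: spoken by a character present in the story world.
(3) ambient/room sound belonging to the story's physical space → diegetic.
So 1 of the 3 is non-diegetic: (1).

1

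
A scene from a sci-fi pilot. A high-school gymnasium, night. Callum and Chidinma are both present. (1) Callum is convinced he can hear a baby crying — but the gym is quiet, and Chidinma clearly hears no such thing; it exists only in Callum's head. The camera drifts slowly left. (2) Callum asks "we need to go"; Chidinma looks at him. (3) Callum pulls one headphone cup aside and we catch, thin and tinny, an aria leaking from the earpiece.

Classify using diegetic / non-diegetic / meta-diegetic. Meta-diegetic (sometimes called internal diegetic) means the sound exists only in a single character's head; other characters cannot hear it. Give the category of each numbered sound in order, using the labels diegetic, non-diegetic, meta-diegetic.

meta-diegetic, diegetic, diegetic

Sound (1): subjective to Callum: the gym is silent and Chidinma hears nothing, so meta-diegetic.
(2) is diegetic: Callum is a character speaking aloud in the scene.
(3) is diegetic: the headphones are an on-screen source.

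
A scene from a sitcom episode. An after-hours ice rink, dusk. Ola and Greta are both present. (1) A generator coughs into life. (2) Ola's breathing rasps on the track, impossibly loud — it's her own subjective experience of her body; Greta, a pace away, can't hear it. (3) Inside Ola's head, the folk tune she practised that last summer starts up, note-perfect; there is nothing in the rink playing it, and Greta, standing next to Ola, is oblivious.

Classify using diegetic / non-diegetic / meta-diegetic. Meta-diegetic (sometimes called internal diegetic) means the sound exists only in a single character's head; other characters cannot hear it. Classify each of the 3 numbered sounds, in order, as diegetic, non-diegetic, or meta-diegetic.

diegetic, meta-diegetic, meta-diegetic

(1) is diegetic: a generator is a real object/event in the scene's world.
Sound (2): a subjective body sound — Ola's private perception, inaudible to Greta, so meta-diegetic.
Sound (3): the music is a memory playing inside Ola's mind alone; no real-world source, Greta can't hear it, so meta-diegetic.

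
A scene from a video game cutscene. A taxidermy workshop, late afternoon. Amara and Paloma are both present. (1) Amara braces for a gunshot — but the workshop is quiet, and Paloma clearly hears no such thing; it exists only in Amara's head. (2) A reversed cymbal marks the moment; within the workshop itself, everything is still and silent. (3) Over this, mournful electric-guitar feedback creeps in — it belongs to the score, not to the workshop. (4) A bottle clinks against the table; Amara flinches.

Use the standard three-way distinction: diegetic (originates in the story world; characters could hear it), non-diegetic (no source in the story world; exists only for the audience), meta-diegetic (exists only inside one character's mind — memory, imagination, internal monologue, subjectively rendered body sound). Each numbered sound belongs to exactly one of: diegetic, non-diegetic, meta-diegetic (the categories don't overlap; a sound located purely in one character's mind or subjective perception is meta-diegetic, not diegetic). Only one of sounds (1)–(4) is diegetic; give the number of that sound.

(1) Amara alone 'hears' it — an imagined sound, not present in the space → meta-diegetic.
(2) an editorial stinger — it belongs to the cut, not the story world → non-diegetic.
(3) is non-diegetic: nothing in the workshop produces it and the characters don't hear it — pure soundtrack.
(4) is diegetic: the sound comes from a bottle physically present in the location.
Only (4) is diegetic.

4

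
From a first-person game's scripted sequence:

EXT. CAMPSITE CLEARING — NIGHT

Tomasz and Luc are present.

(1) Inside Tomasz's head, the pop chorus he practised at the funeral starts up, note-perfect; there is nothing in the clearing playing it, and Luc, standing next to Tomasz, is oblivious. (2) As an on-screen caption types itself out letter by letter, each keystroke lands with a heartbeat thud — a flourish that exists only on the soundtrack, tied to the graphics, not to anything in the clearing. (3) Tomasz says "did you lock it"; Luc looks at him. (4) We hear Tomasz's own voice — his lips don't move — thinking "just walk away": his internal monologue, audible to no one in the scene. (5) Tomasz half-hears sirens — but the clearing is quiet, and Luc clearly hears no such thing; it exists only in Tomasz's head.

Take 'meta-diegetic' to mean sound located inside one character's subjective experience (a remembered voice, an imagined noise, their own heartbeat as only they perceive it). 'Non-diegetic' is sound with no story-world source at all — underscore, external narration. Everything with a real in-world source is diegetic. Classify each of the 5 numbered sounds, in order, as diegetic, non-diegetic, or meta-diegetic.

(1) it lives in Tomasz's subjectivity, not in the clearing → meta-diegetic.
(2) it accompanies on-screen graphics, not anything inside the story world → non-diegetic.
(3) is diegetic: Tomasz is a character speaking aloud in the scene.
(4) is meta-diegetic: Tomasz's thought-voice: a private mental sound no other character can hear.
Sound (5): subjective to Tomasz: the clearing is silent and Luc hears nothing, so meta-diegetic.

meta-diegetic, non-diegetic, diegetic, meta-diegetic, meta-diegetic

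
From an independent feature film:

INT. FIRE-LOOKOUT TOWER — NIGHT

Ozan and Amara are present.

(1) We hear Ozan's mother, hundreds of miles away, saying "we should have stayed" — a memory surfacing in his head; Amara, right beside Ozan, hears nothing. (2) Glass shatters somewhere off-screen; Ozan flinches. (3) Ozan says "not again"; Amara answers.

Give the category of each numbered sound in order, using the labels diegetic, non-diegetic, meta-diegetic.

meta-diegetic, diegetic, diegetic

(1) it's Ozan's recollection rendered as sound; the other character can't hear it → meta-diegetic.
(2) is diegetic: glass is a real object/event in the scene's world.
(3) spoken by a character present in the story world → diegetic.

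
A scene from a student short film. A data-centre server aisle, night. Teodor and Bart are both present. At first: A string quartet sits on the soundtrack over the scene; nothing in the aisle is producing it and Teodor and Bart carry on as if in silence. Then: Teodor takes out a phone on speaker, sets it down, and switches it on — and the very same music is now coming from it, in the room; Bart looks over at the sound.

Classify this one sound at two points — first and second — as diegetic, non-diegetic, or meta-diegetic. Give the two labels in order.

First: no in-world source exists and no character can hear it — underscore → non-diegetic.
Second: a phone on speaker is now a real source in the story world and the characters hear it → diegetic.

non-diegetic, diegetic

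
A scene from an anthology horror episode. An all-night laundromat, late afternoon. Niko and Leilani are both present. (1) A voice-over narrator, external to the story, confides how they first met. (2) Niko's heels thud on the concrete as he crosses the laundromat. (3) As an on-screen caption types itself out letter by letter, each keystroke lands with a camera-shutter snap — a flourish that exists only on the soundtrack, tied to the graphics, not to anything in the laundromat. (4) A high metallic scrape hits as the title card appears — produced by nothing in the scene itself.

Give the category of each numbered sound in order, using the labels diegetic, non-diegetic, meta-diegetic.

non-diegetic, diegetic, non-diegetic, non-diegetic

(1) is non-diegetic: commentary laid over the scene from outside the fiction.
Sound (2): it's the physical sound of Niko moving in the space, so diegetic.
(3) the caption isn't part of the story world, so neither is the sound tied to it → non-diegetic.
(4) nothing in the scene produces it; it's an accent added for the audience → non-diegetic.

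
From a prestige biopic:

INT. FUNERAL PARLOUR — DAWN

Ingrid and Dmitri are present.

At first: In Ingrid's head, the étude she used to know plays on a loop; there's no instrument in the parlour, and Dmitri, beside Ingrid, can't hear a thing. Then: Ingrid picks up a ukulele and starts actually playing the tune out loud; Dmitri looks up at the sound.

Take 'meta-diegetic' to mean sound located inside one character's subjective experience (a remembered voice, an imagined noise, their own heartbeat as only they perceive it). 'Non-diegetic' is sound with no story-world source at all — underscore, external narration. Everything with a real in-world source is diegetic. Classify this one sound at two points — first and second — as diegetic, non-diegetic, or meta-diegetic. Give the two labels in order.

meta-diegetic, diegetic

First: the tune exists only as Ingrid's private memory; Dmitri can't hear it → meta-diegetic.
Second: Ingrid is now producing it live on a ukulele, in the room, and Dmitri hears it → diegetic.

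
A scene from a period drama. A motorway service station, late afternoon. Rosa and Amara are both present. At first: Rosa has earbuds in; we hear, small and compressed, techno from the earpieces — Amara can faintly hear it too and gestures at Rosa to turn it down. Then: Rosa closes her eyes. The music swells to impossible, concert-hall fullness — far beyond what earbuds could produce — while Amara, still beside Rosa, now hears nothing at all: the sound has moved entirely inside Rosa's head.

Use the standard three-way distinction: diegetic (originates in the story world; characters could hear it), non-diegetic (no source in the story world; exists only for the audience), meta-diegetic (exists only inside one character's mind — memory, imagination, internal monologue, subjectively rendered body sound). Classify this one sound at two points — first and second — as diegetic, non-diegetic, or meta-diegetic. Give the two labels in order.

diegetic, meta-diegetic

First: the earbuds are a physical source both characters can hear → diegetic.
Second: the music now exists only as Rosa's subjective experience; Amara can no longer hear it → meta-diegetic.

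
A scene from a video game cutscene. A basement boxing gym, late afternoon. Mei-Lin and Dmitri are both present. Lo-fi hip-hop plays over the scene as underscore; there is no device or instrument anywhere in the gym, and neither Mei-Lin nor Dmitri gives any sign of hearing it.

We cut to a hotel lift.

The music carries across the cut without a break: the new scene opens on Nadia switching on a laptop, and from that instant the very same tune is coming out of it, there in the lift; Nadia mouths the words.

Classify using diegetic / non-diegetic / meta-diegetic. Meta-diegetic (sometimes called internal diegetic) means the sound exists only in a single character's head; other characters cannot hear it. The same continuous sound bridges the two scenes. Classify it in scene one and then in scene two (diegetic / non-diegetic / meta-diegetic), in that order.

Scene one: there's no in-world source anywhere and no character hears it — underscore for the audience only → non-diegetic.
Scene two: once Nadia turns on a laptop, the music has a real source in the story world and Nadia reacts to it → diegetic.

non-diegetic, diegetic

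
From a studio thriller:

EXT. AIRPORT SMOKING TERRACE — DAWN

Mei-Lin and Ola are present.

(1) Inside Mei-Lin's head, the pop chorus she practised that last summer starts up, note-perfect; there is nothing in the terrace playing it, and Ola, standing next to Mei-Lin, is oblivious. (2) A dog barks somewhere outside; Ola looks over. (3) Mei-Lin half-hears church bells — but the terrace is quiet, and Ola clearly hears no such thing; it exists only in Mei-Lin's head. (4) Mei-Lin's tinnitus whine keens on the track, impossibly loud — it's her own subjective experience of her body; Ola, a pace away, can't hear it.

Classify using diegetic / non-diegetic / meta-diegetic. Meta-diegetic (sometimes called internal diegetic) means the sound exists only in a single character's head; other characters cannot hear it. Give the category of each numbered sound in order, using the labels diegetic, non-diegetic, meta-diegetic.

meta-diegetic, diegetic, meta-diegetic, meta-diegetic

(1) remembered music, private to Mei-Lin — Ola is oblivious because it isn't in the room → meta-diegetic.
(2) is diegetic: an in-world source (a dog); characters could hear it.
Sound (3): subjective to Mei-Lin: the terrace is silent and Ola hears nothing, so meta-diegetic.
(4) is meta-diegetic: a subjective body sound — Mei-Lin's private perception, inaudible to Ola.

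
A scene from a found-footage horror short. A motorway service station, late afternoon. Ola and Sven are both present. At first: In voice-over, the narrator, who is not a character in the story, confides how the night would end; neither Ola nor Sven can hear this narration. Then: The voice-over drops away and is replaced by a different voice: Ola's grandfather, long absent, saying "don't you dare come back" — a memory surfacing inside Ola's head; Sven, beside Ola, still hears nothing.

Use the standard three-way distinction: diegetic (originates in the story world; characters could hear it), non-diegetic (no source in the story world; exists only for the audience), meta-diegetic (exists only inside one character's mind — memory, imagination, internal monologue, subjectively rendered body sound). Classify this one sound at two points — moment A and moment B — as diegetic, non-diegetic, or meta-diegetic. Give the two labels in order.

non-diegetic, meta-diegetic

Moment A: the external narrator addresses only the audience — outside the story world → non-diegetic.
Moment B: the replacement voice is a memory inside Ola's mind specifically → meta-diegetic.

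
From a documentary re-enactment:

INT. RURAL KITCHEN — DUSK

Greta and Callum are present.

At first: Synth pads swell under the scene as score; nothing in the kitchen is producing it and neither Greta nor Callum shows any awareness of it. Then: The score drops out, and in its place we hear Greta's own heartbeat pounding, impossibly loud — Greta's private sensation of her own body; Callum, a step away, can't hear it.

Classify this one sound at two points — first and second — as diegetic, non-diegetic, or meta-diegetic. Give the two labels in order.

non-diegetic, meta-diegetic

First: underscore with no in-world source, inaudible to the characters → non-diegetic.
Second: the body sound is Greta's subjective perception alone — Callum can't hear it → meta-diegetic.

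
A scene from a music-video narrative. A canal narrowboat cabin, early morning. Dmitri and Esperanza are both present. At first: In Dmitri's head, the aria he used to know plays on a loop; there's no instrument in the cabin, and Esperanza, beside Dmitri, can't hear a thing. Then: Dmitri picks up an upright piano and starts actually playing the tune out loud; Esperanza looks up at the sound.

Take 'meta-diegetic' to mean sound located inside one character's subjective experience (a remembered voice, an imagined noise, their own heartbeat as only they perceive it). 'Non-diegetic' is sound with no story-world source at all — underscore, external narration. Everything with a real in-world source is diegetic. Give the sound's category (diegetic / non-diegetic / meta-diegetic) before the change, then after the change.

meta-diegetic, diegetic

Before the change: the tune exists only as Dmitri's private memory; Esperanza can't hear it → meta-diegetic.
After the change: Dmitri is now producing it live on an upright piano, in the room, and Esperanza hears it → diegetic.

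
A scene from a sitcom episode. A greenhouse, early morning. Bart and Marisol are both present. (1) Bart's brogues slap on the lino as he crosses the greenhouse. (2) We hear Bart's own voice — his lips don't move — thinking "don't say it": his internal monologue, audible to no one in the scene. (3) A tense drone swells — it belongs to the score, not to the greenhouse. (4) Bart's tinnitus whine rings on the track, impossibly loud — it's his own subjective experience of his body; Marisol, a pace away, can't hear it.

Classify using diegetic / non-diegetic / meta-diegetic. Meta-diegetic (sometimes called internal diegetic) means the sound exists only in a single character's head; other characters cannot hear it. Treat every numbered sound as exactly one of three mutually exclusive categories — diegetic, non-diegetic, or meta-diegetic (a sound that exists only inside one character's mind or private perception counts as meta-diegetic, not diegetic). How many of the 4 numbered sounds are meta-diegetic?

2

(1) Bart's footsteps are produced in the story world → diegetic.
Sound (2): Bart's thought-voice: a private mental sound no other character can hear, so meta-diegetic.
(3) is non-diegetic: nothing in the greenhouse produces it and the characters don't hear it — pure soundtrack.
(4) is meta-diegetic: it's Bart's internal bodily sensation rendered as sound; only Bart 'hears' it.
Meta-diegetic: (2), (4) — that's 2.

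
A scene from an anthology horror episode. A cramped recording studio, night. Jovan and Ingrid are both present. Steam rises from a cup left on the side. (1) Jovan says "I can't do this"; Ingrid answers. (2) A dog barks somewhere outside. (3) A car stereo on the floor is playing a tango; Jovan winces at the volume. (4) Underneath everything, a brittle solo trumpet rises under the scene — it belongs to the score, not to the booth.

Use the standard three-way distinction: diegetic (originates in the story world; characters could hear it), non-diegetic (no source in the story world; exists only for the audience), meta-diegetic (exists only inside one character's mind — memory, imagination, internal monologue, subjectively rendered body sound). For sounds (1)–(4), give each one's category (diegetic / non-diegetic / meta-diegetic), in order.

(1) spoken by a character present in the story world → diegetic.
Sound (2): a dog is a real object/event in the scene's world, so diegetic.
Sound (3): source music from a car stereo, which exists in the story world, so diegetic.
(4) it has no source in the story world and no character can hear it — it's underscore → non-diegetic.

diegetic, diegetic, diegetic, non-diegetic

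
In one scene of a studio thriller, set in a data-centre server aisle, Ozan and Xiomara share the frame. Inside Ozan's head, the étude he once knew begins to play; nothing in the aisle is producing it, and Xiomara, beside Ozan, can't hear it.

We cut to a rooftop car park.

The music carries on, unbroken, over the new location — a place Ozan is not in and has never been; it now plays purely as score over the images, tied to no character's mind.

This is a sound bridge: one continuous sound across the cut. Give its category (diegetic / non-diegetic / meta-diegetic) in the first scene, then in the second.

meta-diegetic, non-diegetic

Scene one: the music exists only inside Ozan's mind; Xiomara can't hear it → meta-diegetic.
Scene two: it's detached from Ozan entirely and plays over unrelated images with no in-world source — conventional underscore → non-diegetic.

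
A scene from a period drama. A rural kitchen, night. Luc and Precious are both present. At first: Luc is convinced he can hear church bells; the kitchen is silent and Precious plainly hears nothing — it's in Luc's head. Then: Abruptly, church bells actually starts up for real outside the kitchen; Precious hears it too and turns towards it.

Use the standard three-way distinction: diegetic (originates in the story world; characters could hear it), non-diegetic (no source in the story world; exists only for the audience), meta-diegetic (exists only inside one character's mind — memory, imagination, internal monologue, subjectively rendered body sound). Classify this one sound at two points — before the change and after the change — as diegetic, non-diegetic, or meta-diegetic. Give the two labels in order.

meta-diegetic, diegetic

Before the change: only Luc 'hears' it — imagined, in his mind → meta-diegetic.
After the change: now there's a real external source and Precious hears it too — in the story world → diegetic.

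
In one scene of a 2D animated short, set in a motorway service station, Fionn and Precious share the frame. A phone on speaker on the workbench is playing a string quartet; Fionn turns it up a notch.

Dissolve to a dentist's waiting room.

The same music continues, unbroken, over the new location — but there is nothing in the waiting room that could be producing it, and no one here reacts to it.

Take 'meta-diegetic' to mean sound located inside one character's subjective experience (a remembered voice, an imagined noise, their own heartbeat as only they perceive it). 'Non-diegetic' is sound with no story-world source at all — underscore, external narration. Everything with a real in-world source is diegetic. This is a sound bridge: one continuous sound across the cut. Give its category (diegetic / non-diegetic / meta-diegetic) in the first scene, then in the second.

Scene one: a phone on speaker is an on-screen source and Fionn reacts to it → diegetic.
Scene two: there is no source in the waiting room and no one hears it — it's now underscore → non-diegetic.

diegetic, non-diegetic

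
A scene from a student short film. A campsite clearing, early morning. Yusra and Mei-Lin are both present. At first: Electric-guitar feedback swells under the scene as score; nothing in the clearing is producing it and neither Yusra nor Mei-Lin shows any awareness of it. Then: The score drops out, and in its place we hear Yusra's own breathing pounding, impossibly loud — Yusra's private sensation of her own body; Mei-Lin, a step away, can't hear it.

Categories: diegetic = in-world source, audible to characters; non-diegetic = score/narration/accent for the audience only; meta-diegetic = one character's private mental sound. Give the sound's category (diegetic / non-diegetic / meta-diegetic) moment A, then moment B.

Moment A: underscore with no in-world source, inaudible to the characters → non-diegetic.
Moment B: the body sound is Yusra's subjective perception alone — Mei-Lin can't hear it → meta-diegetic.

non-diegetic, meta-diegetic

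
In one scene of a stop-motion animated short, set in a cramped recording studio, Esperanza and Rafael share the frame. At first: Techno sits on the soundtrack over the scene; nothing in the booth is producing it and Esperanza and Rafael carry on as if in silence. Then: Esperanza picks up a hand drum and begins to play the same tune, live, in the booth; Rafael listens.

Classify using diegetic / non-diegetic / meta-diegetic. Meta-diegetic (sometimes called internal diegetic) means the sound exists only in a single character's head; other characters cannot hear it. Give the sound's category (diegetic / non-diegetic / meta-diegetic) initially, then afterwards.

Initially: no in-world source exists and no character can hear it — underscore → non-diegetic.
Afterwards: a hand drum is now a real source in the story world and the characters hear it → diegetic.

non-diegetic, diegetic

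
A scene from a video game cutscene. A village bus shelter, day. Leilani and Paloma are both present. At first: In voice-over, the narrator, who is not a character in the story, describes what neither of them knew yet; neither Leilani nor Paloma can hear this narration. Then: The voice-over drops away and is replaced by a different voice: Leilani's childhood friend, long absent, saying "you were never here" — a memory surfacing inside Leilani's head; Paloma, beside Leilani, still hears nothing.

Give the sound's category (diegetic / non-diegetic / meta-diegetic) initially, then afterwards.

non-diegetic, meta-diegetic

Initially: the external narrator addresses only the audience — outside the story world → non-diegetic.
Afterwards: the replacement voice is a memory inside Leilani's mind specifically → meta-diegetic.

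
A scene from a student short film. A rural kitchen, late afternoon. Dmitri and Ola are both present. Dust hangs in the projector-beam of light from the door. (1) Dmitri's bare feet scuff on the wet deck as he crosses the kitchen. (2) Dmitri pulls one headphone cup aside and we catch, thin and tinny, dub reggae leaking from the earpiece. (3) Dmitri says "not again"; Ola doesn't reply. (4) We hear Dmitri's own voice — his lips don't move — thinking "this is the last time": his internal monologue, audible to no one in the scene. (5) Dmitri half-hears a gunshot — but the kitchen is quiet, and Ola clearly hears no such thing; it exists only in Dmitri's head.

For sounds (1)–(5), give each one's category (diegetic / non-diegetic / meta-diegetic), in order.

(1) Dmitri's footsteps are produced in the story world → diegetic.
(2) is diegetic: it's leaking from a physical pair of headphones in the scene.
Sound (3): Dmitri is a character speaking aloud in the scene, so diegetic.
Sound (4): it's Dmitri's unspoken thought, heard only by the audience via his subjectivity, so meta-diegetic.
(5) is meta-diegetic: subjective to Dmitri: the kitchen is silent and Ola hears nothing.

diegetic, diegetic, diegetic, meta-diegetic, meta-diegetic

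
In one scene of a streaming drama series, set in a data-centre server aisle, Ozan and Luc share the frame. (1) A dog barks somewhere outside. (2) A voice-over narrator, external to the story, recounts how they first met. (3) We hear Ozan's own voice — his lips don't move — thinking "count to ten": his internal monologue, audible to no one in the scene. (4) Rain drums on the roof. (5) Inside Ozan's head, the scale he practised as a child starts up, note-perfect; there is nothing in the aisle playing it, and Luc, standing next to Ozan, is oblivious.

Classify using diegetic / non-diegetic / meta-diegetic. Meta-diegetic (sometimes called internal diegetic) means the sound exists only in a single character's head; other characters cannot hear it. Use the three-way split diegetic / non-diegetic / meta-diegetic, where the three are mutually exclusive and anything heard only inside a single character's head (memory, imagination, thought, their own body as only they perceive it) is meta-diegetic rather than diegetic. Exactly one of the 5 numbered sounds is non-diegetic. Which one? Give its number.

2

Sound (1): a dog is a real object/event in the scene's world, so diegetic.
(2) external voice-over — not a character, not heard by anyone in the scene → non-diegetic.
Sound (3): internal monologue — inside Ozan's mind, not spoken into the scene, so meta-diegetic.
Sound (4): it's the actual ambient sound of the location, so diegetic.
(5) remembered music, private to Ozan — Luc is oblivious because it isn't in the room → meta-diegetic.
Only (2) is non-diegetic.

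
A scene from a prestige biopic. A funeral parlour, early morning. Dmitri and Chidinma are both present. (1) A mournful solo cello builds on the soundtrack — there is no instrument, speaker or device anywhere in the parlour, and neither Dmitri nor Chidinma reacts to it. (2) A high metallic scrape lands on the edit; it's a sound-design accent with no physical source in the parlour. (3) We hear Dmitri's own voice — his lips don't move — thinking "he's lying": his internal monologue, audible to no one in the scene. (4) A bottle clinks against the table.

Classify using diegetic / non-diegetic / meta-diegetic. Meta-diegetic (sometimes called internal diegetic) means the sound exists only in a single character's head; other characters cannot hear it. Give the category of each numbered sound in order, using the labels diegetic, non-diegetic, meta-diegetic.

non-diegetic, non-diegetic, meta-diegetic, diegetic

(1) is non-diegetic: it has no source in the story world and no character can hear it — it's underscore.
(2) nothing in the scene produces it; it's an accent added for the audience → non-diegetic.
(3) is meta-diegetic: Dmitri's thought-voice: a private mental sound no other character can hear.
Sound (4): the sound comes from a bottle physically present in the location, so diegetic.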